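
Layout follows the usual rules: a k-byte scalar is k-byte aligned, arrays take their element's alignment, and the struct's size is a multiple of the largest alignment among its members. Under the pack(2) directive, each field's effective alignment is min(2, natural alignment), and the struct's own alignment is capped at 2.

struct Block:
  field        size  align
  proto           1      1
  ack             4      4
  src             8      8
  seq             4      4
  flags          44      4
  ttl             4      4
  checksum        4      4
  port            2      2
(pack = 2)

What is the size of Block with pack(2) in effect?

@0: proto [1B, align 1] → 1
+1 pad (align 2)
@2: ack [4B, align 2] → 6
@6: src [8B, align 2] → 14
@14: seq [4B, align 2] → 18
@18: flags [44B, align 2] → 62
@62: ttl [4B, align 2] → 66
@66: checksum [4B, align 2] → 70
@70: port [2B, align 2] → 72
size 72, align 2

72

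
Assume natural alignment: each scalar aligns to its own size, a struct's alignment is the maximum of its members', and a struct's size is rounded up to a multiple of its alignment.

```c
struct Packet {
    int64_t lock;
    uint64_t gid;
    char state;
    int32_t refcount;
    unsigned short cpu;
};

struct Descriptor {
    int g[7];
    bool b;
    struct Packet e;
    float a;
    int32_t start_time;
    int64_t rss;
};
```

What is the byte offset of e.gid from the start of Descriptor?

Packet: 0..8  lock  (8B, 8-aligned); 8..16  gid  (8B, 8-aligned); 16..17  state  (1B, 1-aligned); 17..20  -- padding (3B); 20..24  refcount  (4B, 4-aligned); 24..26  cpu  (2B, 2-aligned); 26..32  -- tail padding (6B); sizeof = 32, alignof = 8
0..28  g  (28B, 4-aligned)
28..29  b  (1B, 1-aligned)
29..32  -- padding (3B)
32..64  e  (32B, 8-aligned)
within Packet: gid at 8
32 + 8 = 40

40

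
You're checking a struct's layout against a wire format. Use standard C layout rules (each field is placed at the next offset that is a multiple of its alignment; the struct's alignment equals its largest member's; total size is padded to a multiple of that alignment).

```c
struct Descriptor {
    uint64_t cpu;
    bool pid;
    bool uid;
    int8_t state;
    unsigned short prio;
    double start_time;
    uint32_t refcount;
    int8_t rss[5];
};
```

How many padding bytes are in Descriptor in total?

@0: cpu [8B, align 8] → 8
@8: pid [1B, align 1] → 9
@9: uid [1B, align 1] → 10
@10: state [1B, align 1] → 11
+1 pad (align 2)
@12: prio [2B, align 2] → 14
+2 pad (align 8)
@16: start_time [8B, align 8] → 24
@24: refcount [4B, align 4] → 28
@28: rss [5B, align 1] → 33
+7 tail pad (align 8)
size 40, align 8
data bytes 30, size 40 → padding 10

10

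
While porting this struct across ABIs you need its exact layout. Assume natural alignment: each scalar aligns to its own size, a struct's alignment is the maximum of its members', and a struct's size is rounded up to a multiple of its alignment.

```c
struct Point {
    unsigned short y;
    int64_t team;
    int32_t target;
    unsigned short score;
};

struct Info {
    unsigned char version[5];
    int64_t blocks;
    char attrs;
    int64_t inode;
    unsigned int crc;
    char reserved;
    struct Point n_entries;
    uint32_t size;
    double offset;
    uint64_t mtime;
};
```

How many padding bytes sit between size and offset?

4

Point: y at 0 (size 2, align 2) → ends 2; pad 6 to align 8 for team; team at 8 (size 8, align 8) → ends 16; target at 16 (size 4, align 4) → ends 20; score at 20 (size 2, align 2) → ends 22; tail pad 2 to reach multiple of 8; total 24 bytes, alignment 8
version at 0 (size 5, align 1) → ends 5
pad 3 to align 8 for blocks
blocks at 8 (size 8, align 8) → ends 16
attrs at 16 (size 1, align 1) → ends 17
pad 7 to align 8 for inode
inode at 24 (size 8, align 8) → ends 32
crc at 32 (size 4, align 4) → ends 36
reserved at 36 (size 1, align 1) → ends 37
pad 3 to align 8 for n_entries
n_entries at 40 (size 24, align 8) → ends 64
size at 64 (size 4, align 4) → ends 68
pad 4 to align 8 for offset
offset at 72 (size 8, align 8) → ends 80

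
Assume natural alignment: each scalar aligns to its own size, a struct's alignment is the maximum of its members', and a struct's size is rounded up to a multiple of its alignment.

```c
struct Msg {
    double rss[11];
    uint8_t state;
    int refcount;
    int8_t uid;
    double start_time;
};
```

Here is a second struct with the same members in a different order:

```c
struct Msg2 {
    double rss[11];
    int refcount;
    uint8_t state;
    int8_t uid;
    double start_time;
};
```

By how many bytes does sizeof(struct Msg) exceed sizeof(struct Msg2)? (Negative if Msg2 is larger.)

8

@0: rss [88B, align 8] → 88
@88: state [1B, align 1] → 89
+3 pad (align 4)
@92: refcount [4B, align 4] → 96
@96: uid [1B, align 1] → 97
+7 pad (align 8)
@104: start_time [8B, align 8] → 112
size 112, align 8
— Msg2 —
@0: rss [88B, align 8] → 88
@88: refcount [4B, align 4] → 92
@92: state [1B, align 1] → 93
@93: uid [1B, align 1] → 94
+2 pad (align 8)
@96: start_time [8B, align 8] → 104
size 104, align 8
112 − 104 = 8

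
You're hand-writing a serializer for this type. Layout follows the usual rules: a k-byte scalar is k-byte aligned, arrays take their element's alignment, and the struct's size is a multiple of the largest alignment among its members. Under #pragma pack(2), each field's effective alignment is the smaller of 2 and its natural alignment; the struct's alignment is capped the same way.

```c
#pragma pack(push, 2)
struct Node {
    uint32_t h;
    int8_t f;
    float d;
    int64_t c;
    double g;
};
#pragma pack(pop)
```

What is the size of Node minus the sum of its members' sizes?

@0: h [4B, align 2] → 4
@4: f [1B, align 1] → 5
+1 pad (align 2)
@6: d [4B, align 2] → 10
@10: c [8B, align 2] → 18
@18: g [8B, align 2] → 26
size 26, align 2
data bytes 25, size 26 → padding 1

1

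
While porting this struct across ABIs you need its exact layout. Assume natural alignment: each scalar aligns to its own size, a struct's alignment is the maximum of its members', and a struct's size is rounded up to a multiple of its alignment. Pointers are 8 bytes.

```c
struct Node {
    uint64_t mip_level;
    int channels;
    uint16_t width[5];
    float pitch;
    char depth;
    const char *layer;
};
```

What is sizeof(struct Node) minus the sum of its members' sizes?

5

@0: mip_level [8B, align 8] → 8
@8: channels [4B, align 4] → 12
@12: width [10B, align 2] → 22
+2 pad (align 4)
@24: pitch [4B, align 4] → 28
@28: depth [1B, align 1] → 29
+3 pad (align 8)
@32: layer [8B, align 8] → 40
size 40, align 8
data bytes 35, size 40 → padding 5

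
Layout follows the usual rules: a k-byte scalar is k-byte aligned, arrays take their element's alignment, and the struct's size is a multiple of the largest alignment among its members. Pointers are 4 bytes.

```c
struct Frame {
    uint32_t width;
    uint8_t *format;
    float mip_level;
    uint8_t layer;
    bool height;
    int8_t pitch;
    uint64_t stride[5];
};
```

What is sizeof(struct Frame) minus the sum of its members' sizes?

1

@0: width [4B, align 4] → 4
@4: format [4B, align 4] → 8
@8: mip_level [4B, align 4] → 12
@12: layer [1B, align 1] → 13
@13: height [1B, align 1] → 14
@14: pitch [1B, align 1] → 15
+1 pad (align 8)
@16: stride [40B, align 8] → 56
size 56, align 8
data bytes 55, size 56 → padding 1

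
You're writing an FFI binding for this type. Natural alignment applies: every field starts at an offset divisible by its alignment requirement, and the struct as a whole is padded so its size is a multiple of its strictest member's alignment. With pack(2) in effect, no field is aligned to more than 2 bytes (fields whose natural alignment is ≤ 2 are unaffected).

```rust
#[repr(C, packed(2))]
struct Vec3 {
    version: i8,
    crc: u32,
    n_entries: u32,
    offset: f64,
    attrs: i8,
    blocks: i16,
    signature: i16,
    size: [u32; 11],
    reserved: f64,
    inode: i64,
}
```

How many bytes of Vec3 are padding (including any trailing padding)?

2

0..1  version  (1B, 1-aligned)
1..2  -- padding (1B)
2..6  crc  (4B, 2-aligned)
6..10  n_entries  (4B, 2-aligned)
10..18  offset  (8B, 2-aligned)
18..19  attrs  (1B, 1-aligned)
19..20  -- padding (1B)
20..22  blocks  (2B, 2-aligned)
22..24  signature  (2B, 2-aligned)
24..68  size  (44B, 2-aligned)
68..76  reserved  (8B, 2-aligned)
76..84  inode  (8B, 2-aligned)
sizeof = 84, alignof = 2
data bytes 82, size 84 → padding 2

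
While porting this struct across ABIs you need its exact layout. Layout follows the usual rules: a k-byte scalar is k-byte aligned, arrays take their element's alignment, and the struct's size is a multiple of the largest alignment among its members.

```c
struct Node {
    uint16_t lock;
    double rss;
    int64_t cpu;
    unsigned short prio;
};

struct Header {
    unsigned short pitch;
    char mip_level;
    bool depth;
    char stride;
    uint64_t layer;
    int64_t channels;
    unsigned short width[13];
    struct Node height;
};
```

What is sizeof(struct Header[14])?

1232

Node: lock at 0 (size 2, align 2) → ends 2; pad 6 to align 8 for rss; rss at 8 (size 8, align 8) → ends 16; cpu at 16 (size 8, align 8) → ends 24; prio at 24 (size 2, align 2) → ends 26; tail pad 6 to reach multiple of 8; total 32 bytes, alignment 8
pitch at 0 (size 2, align 2) → ends 2
mip_level at 2 (size 1, align 1) → ends 3
depth at 3 (size 1, align 1) → ends 4
stride at 4 (size 1, align 1) → ends 5
pad 3 to align 8 for layer
layer at 8 (size 8, align 8) → ends 16
channels at 16 (size 8, align 8) → ends 24
width at 24 (size 26, align 2) → ends 50
pad 6 to align 8 for height
height at 56 (size 32, align 8) → ends 88
total 88 bytes, alignment 8
array of 14: 14 × 88 = 1232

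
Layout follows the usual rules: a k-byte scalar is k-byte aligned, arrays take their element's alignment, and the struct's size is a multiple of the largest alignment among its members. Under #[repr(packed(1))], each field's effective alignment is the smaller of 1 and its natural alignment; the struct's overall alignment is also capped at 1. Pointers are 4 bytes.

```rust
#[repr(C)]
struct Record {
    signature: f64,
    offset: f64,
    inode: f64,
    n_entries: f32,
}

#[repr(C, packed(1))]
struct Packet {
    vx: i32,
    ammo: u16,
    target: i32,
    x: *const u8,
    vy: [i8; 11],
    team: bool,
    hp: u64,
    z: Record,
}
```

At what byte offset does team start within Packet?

Record: 0..8  signature  (8B, 8-aligned); 8..16  offset  (8B, 8-aligned); 16..24  inode  (8B, 8-aligned); 24..28  n_entries  (4B, 4-aligned); 28..32  -- tail padding (4B); sizeof = 32, alignof = 8
0..4  vx  (4B, 1-aligned)
4..6  ammo  (2B, 1-aligned)
6..10  target  (4B, 1-aligned)
10..14  x  (4B, 1-aligned)
14..25  vy  (11B, 1-aligned)
25..26  team  (1B, 1-aligned)

25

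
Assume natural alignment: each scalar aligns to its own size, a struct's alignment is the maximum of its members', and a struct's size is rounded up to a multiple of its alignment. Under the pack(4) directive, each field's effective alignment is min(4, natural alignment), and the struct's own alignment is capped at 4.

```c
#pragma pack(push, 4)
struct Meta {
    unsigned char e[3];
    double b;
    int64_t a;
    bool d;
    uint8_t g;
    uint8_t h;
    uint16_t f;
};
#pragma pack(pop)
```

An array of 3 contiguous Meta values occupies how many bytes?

@0: e [3B, align 1] → 3
+1 pad (align 4)
@4: b [8B, align 4] → 12
@12: a [8B, align 4] → 20
@20: d [1B, align 1] → 21
@21: g [1B, align 1] → 22
@22: h [1B, align 1] → 23
+1 pad (align 2)
@24: f [2B, align 2] → 26
+2 tail pad (align 4)
size 28, align 4
array of 3: 3 × 28 = 84

84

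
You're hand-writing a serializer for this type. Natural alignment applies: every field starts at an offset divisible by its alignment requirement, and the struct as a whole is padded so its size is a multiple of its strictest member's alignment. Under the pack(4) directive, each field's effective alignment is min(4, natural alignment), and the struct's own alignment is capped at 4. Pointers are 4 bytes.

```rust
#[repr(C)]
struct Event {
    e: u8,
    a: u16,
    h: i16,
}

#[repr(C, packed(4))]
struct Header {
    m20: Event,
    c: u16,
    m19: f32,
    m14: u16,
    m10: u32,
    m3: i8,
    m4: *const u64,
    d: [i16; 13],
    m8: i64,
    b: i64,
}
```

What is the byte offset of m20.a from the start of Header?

2

Event: @0: e [1B, align 1] → 1; +1 pad (align 2); @2: a [2B, align 2] → 4; @4: h [2B, align 2] → 6; size 6, align 2
@0: m20 [6B, align 2] → 6
within Event: a at 2
0 + 2 = 2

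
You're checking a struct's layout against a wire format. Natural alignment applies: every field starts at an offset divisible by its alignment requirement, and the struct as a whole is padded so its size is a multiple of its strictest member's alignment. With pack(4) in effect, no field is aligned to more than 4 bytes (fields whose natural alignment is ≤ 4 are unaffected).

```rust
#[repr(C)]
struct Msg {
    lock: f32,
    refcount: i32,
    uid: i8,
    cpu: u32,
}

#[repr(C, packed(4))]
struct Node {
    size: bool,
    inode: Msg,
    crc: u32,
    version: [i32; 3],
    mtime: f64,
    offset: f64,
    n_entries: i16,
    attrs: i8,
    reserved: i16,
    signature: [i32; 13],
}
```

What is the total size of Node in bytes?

112 bytes

Msg: lock at 0 (size 4, align 4) → ends 4; refcount at 4 (size 4, align 4) → ends 8; uid at 8 (size 1, align 1) → ends 9; pad 3 to align 4 for cpu; cpu at 12 (size 4, align 4) → ends 16; total 16 bytes, alignment 4
size at 0 (size 1, align 1) → ends 1
pad 3 to align 4 for inode
inode at 4 (size 16, align 4) → ends 20
crc at 20 (size 4, align 4) → ends 24
version at 24 (size 12, align 4) → ends 36
mtime at 36 (size 8, align 4) → ends 44
offset at 44 (size 8, align 4) → ends 52
n_entries at 52 (size 2, align 2) → ends 54
attrs at 54 (size 1, align 1) → ends 55
pad 1 to align 2 for reserved
reserved at 56 (size 2, align 2) → ends 58
pad 2 to align 4 for signature
signature at 60 (size 52, align 4) → ends 112
total 112 bytes, alignment 4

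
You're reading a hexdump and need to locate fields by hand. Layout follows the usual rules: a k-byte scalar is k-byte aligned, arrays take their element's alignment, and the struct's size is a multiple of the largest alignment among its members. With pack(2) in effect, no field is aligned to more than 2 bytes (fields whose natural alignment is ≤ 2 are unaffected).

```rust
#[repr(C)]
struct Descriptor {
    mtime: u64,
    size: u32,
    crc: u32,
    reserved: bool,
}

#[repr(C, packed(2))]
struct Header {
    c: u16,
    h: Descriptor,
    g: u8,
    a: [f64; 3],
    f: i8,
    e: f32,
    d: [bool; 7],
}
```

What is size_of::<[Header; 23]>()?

1518

Descriptor: 0..8  mtime  (8B, 8-aligned); 8..12  size  (4B, 4-aligned); 12..16  crc  (4B, 4-aligned); 16..17  reserved  (1B, 1-aligned); 17..24  -- tail padding (7B); sizeof = 24, alignof = 8
0..2  c  (2B, 2-aligned)
2..26  h  (24B, 2-aligned)
26..27  g  (1B, 1-aligned)
27..28  -- padding (1B)
28..52  a  (24B, 2-aligned)
52..53  f  (1B, 1-aligned)
53..54  -- padding (1B)
54..58  e  (4B, 2-aligned)
58..65  d  (7B, 1-aligned)
65..66  -- tail padding (1B)
sizeof = 66, alignof = 2
array of 23: 23 × 66 = 1518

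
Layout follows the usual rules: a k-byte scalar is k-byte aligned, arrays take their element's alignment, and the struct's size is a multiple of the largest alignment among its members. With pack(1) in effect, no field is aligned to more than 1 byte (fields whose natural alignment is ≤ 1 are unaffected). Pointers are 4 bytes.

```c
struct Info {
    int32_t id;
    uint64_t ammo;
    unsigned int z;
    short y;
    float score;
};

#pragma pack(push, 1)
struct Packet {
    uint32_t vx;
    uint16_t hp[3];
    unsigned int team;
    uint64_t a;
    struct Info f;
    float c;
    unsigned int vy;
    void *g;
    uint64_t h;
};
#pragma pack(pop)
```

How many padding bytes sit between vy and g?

Info: @0: id [4B, align 4] → 4; +4 pad (align 8); @8: ammo [8B, align 8] → 16; @16: z [4B, align 4] → 20; @20: y [2B, align 2] → 22; +2 pad (align 4); @24: score [4B, align 4] → 28; +4 tail pad (align 8); size 32, align 8
@0: vx [4B, align 1] → 4
@4: hp [6B, align 1] → 10
@10: team [4B, align 1] → 14
@14: a [8B, align 1] → 22
@22: f [32B, align 1] → 54
@54: c [4B, align 1] → 58
@58: vy [4B, align 1] → 62
@62: g [4B, align 1] → 66

0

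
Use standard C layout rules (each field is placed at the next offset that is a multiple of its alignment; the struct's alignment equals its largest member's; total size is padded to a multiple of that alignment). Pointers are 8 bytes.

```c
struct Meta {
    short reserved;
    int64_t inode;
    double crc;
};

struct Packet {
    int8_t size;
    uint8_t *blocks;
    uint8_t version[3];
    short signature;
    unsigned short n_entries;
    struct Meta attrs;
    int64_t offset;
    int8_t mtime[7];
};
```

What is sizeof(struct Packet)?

64 bytes

Meta: @0: reserved [2B, align 2] → 2; +6 pad (align 8); @8: inode [8B, align 8] → 16; @16: crc [8B, align 8] → 24; size 24, align 8
@0: size [1B, align 1] → 1
+7 pad (align 8)
@8: blocks [8B, align 8] → 16
@16: version [3B, align 1] → 19
+1 pad (align 2)
@20: signature [2B, align 2] → 22
@22: n_entries [2B, align 2] → 24
@24: attrs [24B, align 8] → 48
@48: offset [8B, align 8] → 56
@56: mtime [7B, align 1] → 63
+1 tail pad (align 8)
size 64, align 8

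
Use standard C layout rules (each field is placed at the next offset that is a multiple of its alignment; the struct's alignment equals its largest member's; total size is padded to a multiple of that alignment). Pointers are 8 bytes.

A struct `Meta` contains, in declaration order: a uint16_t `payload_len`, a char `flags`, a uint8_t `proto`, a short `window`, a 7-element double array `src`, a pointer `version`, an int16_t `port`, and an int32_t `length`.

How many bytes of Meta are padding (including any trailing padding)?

0..2  payload_len  (2B, 2-aligned)
2..3  flags  (1B, 1-aligned)
3..4  proto  (1B, 1-aligned)
4..6  window  (2B, 2-aligned)
6..8  -- padding (2B)
8..64  src  (56B, 8-aligned)
64..72  version  (8B, 8-aligned)
72..74  port  (2B, 2-aligned)
74..76  -- padding (2B)
76..80  length  (4B, 4-aligned)
sizeof = 80, alignof = 8
data bytes 76, size 80 → padding 4

4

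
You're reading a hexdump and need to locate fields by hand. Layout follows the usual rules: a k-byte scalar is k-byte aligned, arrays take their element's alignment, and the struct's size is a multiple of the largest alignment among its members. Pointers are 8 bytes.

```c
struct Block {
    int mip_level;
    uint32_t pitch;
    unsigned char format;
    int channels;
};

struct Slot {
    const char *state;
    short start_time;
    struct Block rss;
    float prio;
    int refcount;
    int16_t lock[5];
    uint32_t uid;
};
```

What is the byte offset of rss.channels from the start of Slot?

24

Block: @0: mip_level [4B, align 4] → 4; @4: pitch [4B, align 4] → 8; @8: format [1B, align 1] → 9; +3 pad (align 4); @12: channels [4B, align 4] → 16; size 16, align 4
@0: state [8B, align 8] → 8
@8: start_time [2B, align 2] → 10
+2 pad (align 4)
@12: rss [16B, align 4] → 28
within Block: channels at 12
12 + 12 = 24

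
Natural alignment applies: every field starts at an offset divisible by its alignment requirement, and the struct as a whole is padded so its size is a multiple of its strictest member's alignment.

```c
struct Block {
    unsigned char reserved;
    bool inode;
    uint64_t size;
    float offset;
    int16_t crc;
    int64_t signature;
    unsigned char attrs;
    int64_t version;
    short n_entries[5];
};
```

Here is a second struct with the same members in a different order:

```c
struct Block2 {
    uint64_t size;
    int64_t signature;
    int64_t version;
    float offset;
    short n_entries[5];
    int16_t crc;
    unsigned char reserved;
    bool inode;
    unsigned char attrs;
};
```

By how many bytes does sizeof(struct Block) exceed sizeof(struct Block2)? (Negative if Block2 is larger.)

16

reserved at 0 (size 1, align 1) → ends 1
inode at 1 (size 1, align 1) → ends 2
pad 6 to align 8 for size
size at 8 (size 8, align 8) → ends 16
offset at 16 (size 4, align 4) → ends 20
crc at 20 (size 2, align 2) → ends 22
pad 2 to align 8 for signature
signature at 24 (size 8, align 8) → ends 32
attrs at 32 (size 1, align 1) → ends 33
pad 7 to align 8 for version
version at 40 (size 8, align 8) → ends 48
n_entries at 48 (size 10, align 2) → ends 58
tail pad 6 to reach multiple of 8
total 64 bytes, alignment 8
— Block2 —
size at 0 (size 8, align 8) → ends 8
signature at 8 (size 8, align 8) → ends 16
version at 16 (size 8, align 8) → ends 24
offset at 24 (size 4, align 4) → ends 28
n_entries at 28 (size 10, align 2) → ends 38
crc at 38 (size 2, align 2) → ends 40
reserved at 40 (size 1, align 1) → ends 41
inode at 41 (size 1, align 1) → ends 42
attrs at 42 (size 1, align 1) → ends 43
tail pad 5 to reach multiple of 8
total 48 bytes, alignment 8
64 − 48 = 16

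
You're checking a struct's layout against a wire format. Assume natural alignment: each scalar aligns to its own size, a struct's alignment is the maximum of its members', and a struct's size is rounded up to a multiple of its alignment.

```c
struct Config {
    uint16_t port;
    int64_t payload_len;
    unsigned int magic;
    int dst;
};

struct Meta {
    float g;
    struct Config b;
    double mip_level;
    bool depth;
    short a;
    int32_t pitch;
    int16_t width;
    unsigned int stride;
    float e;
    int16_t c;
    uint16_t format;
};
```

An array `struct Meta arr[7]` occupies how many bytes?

Config: 0..2  port  (2B, 2-aligned); 2..8  -- padding (6B); 8..16  payload_len  (8B, 8-aligned); 16..20  magic  (4B, 4-aligned); 20..24  dst  (4B, 4-aligned); sizeof = 24, alignof = 8
0..4  g  (4B, 4-aligned)
4..8  -- padding (4B)
8..32  b  (24B, 8-aligned)
32..40  mip_level  (8B, 8-aligned)
40..41  depth  (1B, 1-aligned)
41..42  -- padding (1B)
42..44  a  (2B, 2-aligned)
44..48  pitch  (4B, 4-aligned)
48..50  width  (2B, 2-aligned)
50..52  -- padding (2B)
52..56  stride  (4B, 4-aligned)
56..60  e  (4B, 4-aligned)
60..62  c  (2B, 2-aligned)
62..64  format  (2B, 2-aligned)
sizeof = 64, alignof = 8
array of 7: 7 × 64 = 448

448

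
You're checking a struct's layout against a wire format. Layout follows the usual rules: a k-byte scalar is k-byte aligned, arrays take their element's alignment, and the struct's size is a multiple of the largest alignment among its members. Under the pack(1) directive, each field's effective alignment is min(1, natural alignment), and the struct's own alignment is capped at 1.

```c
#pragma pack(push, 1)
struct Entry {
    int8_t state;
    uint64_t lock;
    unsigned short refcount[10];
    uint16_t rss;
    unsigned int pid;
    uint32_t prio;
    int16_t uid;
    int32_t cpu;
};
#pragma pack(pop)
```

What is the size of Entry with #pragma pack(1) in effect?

@0: state [1B, align 1] → 1
@1: lock [8B, align 1] → 9
@9: refcount [20B, align 1] → 29
@29: rss [2B, align 1] → 31
@31: pid [4B, align 1] → 35
@35: prio [4B, align 1] → 39
@39: uid [2B, align 1] → 41
@41: cpu [4B, align 1] → 45
size 45, align 1

45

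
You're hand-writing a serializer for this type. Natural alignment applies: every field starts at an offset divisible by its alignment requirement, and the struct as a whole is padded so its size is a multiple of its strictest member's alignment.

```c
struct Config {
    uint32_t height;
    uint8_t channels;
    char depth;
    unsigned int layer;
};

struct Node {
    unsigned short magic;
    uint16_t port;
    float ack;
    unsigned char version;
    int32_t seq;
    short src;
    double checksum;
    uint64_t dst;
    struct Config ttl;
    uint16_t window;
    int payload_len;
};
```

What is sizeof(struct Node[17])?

Config: 0..4  height  (4B, 4-aligned); 4..5  channels  (1B, 1-aligned); 5..6  depth  (1B, 1-aligned); 6..8  -- padding (2B); 8..12  layer  (4B, 4-aligned); sizeof = 12, alignof = 4
0..2  magic  (2B, 2-aligned)
2..4  port  (2B, 2-aligned)
4..8  ack  (4B, 4-aligned)
8..9  version  (1B, 1-aligned)
9..12  -- padding (3B)
12..16  seq  (4B, 4-aligned)
16..18  src  (2B, 2-aligned)
18..24  -- padding (6B)
24..32  checksum  (8B, 8-aligned)
32..40  dst  (8B, 8-aligned)
40..52  ttl  (12B, 4-aligned)
52..54  window  (2B, 2-aligned)
54..56  -- padding (2B)
56..60  payload_len  (4B, 4-aligned)
60..64  -- tail padding (4B)
sizeof = 64, alignof = 8
array of 17: 17 × 64 = 1088

1088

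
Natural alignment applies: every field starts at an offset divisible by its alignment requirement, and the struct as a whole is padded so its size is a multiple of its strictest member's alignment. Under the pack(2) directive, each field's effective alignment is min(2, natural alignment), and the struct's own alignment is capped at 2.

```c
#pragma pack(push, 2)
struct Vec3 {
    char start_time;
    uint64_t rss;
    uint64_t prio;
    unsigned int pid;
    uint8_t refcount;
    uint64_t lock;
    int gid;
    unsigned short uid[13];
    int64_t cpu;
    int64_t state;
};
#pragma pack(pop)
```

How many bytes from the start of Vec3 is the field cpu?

62

0..1  start_time  (1B, 1-aligned)
1..2  -- padding (1B)
2..10  rss  (8B, 2-aligned)
10..18  prio  (8B, 2-aligned)
18..22  pid  (4B, 2-aligned)
22..23  refcount  (1B, 1-aligned)
23..24  -- padding (1B)
24..32  lock  (8B, 2-aligned)
32..36  gid  (4B, 2-aligned)
36..62  uid  (26B, 2-aligned)
62..70  cpu  (8B, 2-aligned)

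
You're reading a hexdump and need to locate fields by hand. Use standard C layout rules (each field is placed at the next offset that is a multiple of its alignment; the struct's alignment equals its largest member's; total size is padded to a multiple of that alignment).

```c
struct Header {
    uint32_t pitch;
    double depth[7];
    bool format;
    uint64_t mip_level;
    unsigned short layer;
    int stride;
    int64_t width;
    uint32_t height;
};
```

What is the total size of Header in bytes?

pitch at 0 (size 4, align 4) → ends 4
pad 4 to align 8 for depth
depth at 8 (size 56, align 8) → ends 64
format at 64 (size 1, align 1) → ends 65
pad 7 to align 8 for mip_level
mip_level at 72 (size 8, align 8) → ends 80
layer at 80 (size 2, align 2) → ends 82
pad 2 to align 4 for stride
stride at 84 (size 4, align 4) → ends 88
width at 88 (size 8, align 8) → ends 96
height at 96 (size 4, align 4) → ends 100
tail pad 4 to reach multiple of 8
total 104 bytes, alignment 8

104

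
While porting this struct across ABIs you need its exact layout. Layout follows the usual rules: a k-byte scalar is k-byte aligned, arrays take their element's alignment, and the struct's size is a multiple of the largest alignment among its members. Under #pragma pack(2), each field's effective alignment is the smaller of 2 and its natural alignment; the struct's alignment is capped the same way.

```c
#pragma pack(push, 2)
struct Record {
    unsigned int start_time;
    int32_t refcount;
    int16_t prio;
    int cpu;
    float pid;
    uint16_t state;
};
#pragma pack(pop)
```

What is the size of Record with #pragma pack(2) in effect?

start_time at 0 (size 4, align 2) → ends 4
refcount at 4 (size 4, align 2) → ends 8
prio at 8 (size 2, align 2) → ends 10
cpu at 10 (size 4, align 2) → ends 14
pid at 14 (size 4, align 2) → ends 18
state at 18 (size 2, align 2) → ends 20
total 20 bytes, alignment 2

20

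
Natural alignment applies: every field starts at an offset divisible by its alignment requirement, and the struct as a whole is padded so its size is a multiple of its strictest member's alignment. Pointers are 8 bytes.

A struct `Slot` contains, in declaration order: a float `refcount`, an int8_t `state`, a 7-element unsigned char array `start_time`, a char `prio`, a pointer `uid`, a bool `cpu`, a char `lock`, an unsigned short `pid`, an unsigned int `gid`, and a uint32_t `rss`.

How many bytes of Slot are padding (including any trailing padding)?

7

0..4  refcount  (4B, 4-aligned)
4..5  state  (1B, 1-aligned)
5..12  start_time  (7B, 1-aligned)
12..13  prio  (1B, 1-aligned)
13..16  -- padding (3B)
16..24  uid  (8B, 8-aligned)
24..25  cpu  (1B, 1-aligned)
25..26  lock  (1B, 1-aligned)
26..28  pid  (2B, 2-aligned)
28..32  gid  (4B, 4-aligned)
32..36  rss  (4B, 4-aligned)
36..40  -- tail padding (4B)
sizeof = 40, alignof = 8
data bytes 33, size 40 → padding 7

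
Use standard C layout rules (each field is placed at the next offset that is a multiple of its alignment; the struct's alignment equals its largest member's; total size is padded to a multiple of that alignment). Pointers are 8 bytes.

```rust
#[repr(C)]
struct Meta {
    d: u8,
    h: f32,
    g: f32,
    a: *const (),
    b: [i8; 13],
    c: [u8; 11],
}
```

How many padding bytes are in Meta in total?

d at 0 (size 1, align 1) → ends 1
pad 3 to align 4 for h
h at 4 (size 4, align 4) → ends 8
g at 8 (size 4, align 4) → ends 12
pad 4 to align 8 for a
a at 16 (size 8, align 8) → ends 24
b at 24 (size 13, align 1) → ends 37
c at 37 (size 11, align 1) → ends 48
total 48 bytes, alignment 8
data bytes 41, size 48 → padding 7

7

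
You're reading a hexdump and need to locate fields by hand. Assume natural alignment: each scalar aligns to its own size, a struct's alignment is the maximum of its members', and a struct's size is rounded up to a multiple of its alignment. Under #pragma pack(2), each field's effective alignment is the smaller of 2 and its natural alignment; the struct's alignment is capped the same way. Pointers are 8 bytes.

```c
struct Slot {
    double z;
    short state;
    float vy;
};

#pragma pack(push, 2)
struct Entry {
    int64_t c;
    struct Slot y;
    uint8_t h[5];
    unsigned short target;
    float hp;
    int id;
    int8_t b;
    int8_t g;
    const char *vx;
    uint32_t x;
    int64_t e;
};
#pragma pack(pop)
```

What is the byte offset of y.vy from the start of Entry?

20

Slot: 0..8  z  (8B, 8-aligned); 8..10  state  (2B, 2-aligned); 10..12  -- padding (2B); 12..16  vy  (4B, 4-aligned); sizeof = 16, alignof = 8
0..8  c  (8B, 2-aligned)
8..24  y  (16B, 2-aligned)
within Slot: vy at 12
8 + 12 = 20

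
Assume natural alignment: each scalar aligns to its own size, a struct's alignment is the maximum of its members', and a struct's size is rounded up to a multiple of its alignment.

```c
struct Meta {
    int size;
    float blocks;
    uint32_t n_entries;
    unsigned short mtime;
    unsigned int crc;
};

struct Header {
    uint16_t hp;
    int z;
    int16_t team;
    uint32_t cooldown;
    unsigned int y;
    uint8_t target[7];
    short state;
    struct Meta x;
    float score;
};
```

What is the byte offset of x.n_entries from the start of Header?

40

Meta: 0..4  size  (4B, 4-aligned); 4..8  blocks  (4B, 4-aligned); 8..12  n_entries  (4B, 4-aligned); 12..14  mtime  (2B, 2-aligned); 14..16  -- padding (2B); 16..20  crc  (4B, 4-aligned); sizeof = 20, alignof = 4
0..2  hp  (2B, 2-aligned)
2..4  -- padding (2B)
4..8  z  (4B, 4-aligned)
8..10  team  (2B, 2-aligned)
10..12  -- padding (2B)
12..16  cooldown  (4B, 4-aligned)
16..20  y  (4B, 4-aligned)
20..27  target  (7B, 1-aligned)
27..28  -- padding (1B)
28..30  state  (2B, 2-aligned)
30..32  -- padding (2B)
32..52  x  (20B, 4-aligned)
within Meta: n_entries at 8
32 + 8 = 40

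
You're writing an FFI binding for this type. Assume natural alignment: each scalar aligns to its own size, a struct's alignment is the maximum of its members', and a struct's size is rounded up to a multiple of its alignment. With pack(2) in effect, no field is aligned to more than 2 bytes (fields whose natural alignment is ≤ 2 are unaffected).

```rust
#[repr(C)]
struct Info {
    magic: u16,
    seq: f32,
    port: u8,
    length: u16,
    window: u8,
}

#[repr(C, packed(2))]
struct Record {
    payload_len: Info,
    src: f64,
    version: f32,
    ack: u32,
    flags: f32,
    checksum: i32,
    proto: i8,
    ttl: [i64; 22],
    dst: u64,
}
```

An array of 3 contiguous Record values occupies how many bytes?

Info: 0..2  magic  (2B, 2-aligned); 2..4  -- padding (2B); 4..8  seq  (4B, 4-aligned); 8..9  port  (1B, 1-aligned); 9..10  -- padding (1B); 10..12  length  (2B, 2-aligned); 12..13  window  (1B, 1-aligned); 13..16  -- tail padding (3B); sizeof = 16, alignof = 4
0..16  payload_len  (16B, 2-aligned)
16..24  src  (8B, 2-aligned)
24..28  version  (4B, 2-aligned)
28..32  ack  (4B, 2-aligned)
32..36  flags  (4B, 2-aligned)
36..40  checksum  (4B, 2-aligned)
40..41  proto  (1B, 1-aligned)
41..42  -- padding (1B)
42..218  ttl  (176B, 2-aligned)
218..226  dst  (8B, 2-aligned)
sizeof = 226, alignof = 2
array of 3: 3 × 226 = 678

678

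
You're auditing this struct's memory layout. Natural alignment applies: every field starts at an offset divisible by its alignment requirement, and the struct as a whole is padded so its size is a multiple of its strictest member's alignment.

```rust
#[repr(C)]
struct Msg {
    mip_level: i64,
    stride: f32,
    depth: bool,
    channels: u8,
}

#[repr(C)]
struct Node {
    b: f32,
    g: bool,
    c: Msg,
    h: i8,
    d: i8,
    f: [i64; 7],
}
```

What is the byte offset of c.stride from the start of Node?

Msg: mip_level at 0 (size 8, align 8) → ends 8; stride at 8 (size 4, align 4) → ends 12; depth at 12 (size 1, align 1) → ends 13; channels at 13 (size 1, align 1) → ends 14; tail pad 2 to reach multiple of 8; total 16 bytes, alignment 8
b at 0 (size 4, align 4) → ends 4
g at 4 (size 1, align 1) → ends 5
pad 3 to align 8 for c
c at 8 (size 16, align 8) → ends 24
within Msg: stride at 8
8 + 8 = 16

16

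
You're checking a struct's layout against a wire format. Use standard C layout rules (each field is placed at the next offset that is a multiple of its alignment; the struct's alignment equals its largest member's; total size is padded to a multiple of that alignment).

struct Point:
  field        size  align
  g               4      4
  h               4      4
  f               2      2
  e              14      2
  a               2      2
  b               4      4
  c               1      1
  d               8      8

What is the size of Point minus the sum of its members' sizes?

g at 0 (size 4, align 4) → ends 4
h at 4 (size 4, align 4) → ends 8
f at 8 (size 2, align 2) → ends 10
e at 10 (size 14, align 2) → ends 24
a at 24 (size 2, align 2) → ends 26
pad 2 to align 4 for b
b at 28 (size 4, align 4) → ends 32
c at 32 (size 1, align 1) → ends 33
pad 7 to align 8 for d
d at 40 (size 8, align 8) → ends 48
total 48 bytes, alignment 8
data bytes 39, size 48 → padding 9

9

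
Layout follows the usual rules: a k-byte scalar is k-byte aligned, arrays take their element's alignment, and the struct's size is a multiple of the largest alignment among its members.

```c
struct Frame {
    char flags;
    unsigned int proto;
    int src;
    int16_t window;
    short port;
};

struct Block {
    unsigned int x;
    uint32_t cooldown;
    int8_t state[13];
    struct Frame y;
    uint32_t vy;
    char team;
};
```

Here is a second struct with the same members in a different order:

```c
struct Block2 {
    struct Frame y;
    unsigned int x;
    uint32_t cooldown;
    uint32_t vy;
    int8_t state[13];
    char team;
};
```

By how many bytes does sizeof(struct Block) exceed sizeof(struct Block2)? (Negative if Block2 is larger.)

4

Frame: flags at 0 (size 1, align 1) → ends 1; pad 3 to align 4 for proto; proto at 4 (size 4, align 4) → ends 8; src at 8 (size 4, align 4) → ends 12; window at 12 (size 2, align 2) → ends 14; port at 14 (size 2, align 2) → ends 16; total 16 bytes, alignment 4
x at 0 (size 4, align 4) → ends 4
cooldown at 4 (size 4, align 4) → ends 8
state at 8 (size 13, align 1) → ends 21
pad 3 to align 4 for y
y at 24 (size 16, align 4) → ends 40
vy at 40 (size 4, align 4) → ends 44
team at 44 (size 1, align 1) → ends 45
tail pad 3 to reach multiple of 4
total 48 bytes, alignment 4
— Block2 —
y at 0 (size 16, align 4) → ends 16
x at 16 (size 4, align 4) → ends 20
cooldown at 20 (size 4, align 4) → ends 24
vy at 24 (size 4, align 4) → ends 28
state at 28 (size 13, align 1) → ends 41
team at 41 (size 1, align 1) → ends 42
tail pad 2 to reach multiple of 4
total 44 bytes, alignment 4
48 − 44 = 4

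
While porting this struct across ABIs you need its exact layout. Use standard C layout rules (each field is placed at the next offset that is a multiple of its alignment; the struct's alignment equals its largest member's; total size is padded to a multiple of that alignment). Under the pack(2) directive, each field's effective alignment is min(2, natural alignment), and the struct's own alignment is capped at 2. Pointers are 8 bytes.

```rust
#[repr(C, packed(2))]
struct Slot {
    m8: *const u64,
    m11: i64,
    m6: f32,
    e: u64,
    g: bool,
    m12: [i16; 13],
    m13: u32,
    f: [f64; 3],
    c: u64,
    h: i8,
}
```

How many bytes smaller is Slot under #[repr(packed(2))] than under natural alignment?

natural layout:
  m8 at 0 (size 8, align 8) → ends 8
  m11 at 8 (size 8, align 8) → ends 16
  m6 at 16 (size 4, align 4) → ends 20
  pad 4 to align 8 for e
  e at 24 (size 8, align 8) → ends 32
  g at 32 (size 1, align 1) → ends 33
  pad 1 to align 2 for m12
  m12 at 34 (size 26, align 2) → ends 60
  m13 at 60 (size 4, align 4) → ends 64
  f at 64 (size 24, align 8) → ends 88
  c at 88 (size 8, align 8) → ends 96
  h at 96 (size 1, align 1) → ends 97
  tail pad 7 to reach multiple of 8
  total 104 bytes, alignment 8
packed(2) layout:
  m8 at 0 (size 8, align 2) → ends 8
  m11 at 8 (size 8, align 2) → ends 16
  m6 at 16 (size 4, align 2) → ends 20
  e at 20 (size 8, align 2) → ends 28
  g at 28 (size 1, align 1) → ends 29
  pad 1 to align 2 for m12
  m12 at 30 (size 26, align 2) → ends 56
  m13 at 56 (size 4, align 2) → ends 60
  f at 60 (size 24, align 2) → ends 84
  c at 84 (size 8, align 2) → ends 92
  h at 92 (size 1, align 1) → ends 93
  tail pad 1 to reach multiple of 2
  total 94 bytes, alignment 2
104 − 94 = 10

10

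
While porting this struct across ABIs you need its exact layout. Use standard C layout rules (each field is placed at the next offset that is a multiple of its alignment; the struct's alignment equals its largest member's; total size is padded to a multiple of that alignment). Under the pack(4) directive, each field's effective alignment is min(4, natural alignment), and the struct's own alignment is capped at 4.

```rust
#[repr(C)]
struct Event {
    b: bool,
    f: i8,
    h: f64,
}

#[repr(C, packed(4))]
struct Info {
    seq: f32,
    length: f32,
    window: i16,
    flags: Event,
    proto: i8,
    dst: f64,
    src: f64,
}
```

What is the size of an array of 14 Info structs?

Event: b at 0 (size 1, align 1) → ends 1; f at 1 (size 1, align 1) → ends 2; pad 6 to align 8 for h; h at 8 (size 8, align 8) → ends 16; total 16 bytes, alignment 8
seq at 0 (size 4, align 4) → ends 4
length at 4 (size 4, align 4) → ends 8
window at 8 (size 2, align 2) → ends 10
pad 2 to align 4 for flags
flags at 12 (size 16, align 4) → ends 28
proto at 28 (size 1, align 1) → ends 29
pad 3 to align 4 for dst
dst at 32 (size 8, align 4) → ends 40
src at 40 (size 8, align 4) → ends 48
total 48 bytes, alignment 4
array of 14: 14 × 48 = 672

672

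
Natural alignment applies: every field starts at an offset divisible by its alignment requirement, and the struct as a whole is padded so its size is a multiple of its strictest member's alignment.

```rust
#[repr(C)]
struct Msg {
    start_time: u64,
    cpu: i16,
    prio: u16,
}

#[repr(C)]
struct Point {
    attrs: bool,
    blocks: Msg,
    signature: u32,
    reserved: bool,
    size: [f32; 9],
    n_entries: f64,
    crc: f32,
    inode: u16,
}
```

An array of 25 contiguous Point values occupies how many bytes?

2200

Msg: @0: start_time [8B, align 8] → 8; @8: cpu [2B, align 2] → 10; @10: prio [2B, align 2] → 12; +4 tail pad (align 8); size 16, align 8
@0: attrs [1B, align 1] → 1
+7 pad (align 8)
@8: blocks [16B, align 8] → 24
@24: signature [4B, align 4] → 28
@28: reserved [1B, align 1] → 29
+3 pad (align 4)
@32: size [36B, align 4] → 68
+4 pad (align 8)
@72: n_entries [8B, align 8] → 80
@80: crc [4B, align 4] → 84
@84: inode [2B, align 2] → 86
+2 tail pad (align 8)
size 88, align 8
array of 25: 25 × 88 = 2200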